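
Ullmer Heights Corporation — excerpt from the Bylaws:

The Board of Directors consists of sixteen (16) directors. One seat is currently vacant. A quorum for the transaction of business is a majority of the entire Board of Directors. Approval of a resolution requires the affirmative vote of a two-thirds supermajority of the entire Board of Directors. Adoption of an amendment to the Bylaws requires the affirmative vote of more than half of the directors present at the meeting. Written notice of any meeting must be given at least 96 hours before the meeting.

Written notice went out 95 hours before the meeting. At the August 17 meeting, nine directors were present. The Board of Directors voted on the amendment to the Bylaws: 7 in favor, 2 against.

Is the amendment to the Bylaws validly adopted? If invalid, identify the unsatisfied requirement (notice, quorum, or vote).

Notice: 95 hours given; 96 required (95 < 96). Not satisfied.
Quorum: 9 present; quorum is 9. Satisfied.
Vote: the amendment to the Bylaws requires a majority of the directors present (9). A majority of 9 is 5, so 5 affirmative votes are needed; 7 voted in favor. Satisfied.

Invalid — notice requirement not satisfied.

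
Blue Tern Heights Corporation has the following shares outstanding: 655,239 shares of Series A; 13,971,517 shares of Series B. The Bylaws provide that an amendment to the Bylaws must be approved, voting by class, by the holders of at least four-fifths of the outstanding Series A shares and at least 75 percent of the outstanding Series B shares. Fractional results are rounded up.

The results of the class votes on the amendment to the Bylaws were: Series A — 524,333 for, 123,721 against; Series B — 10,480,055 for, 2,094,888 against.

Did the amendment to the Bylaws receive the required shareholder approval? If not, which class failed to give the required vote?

Series A: 4/5 of 655239 = 524191.20, rounded up to 524192; 524,192 required, 524,333 in favor — approved.
Series B: 3/4 of 13971517 = 10478637.75, rounded up to 10478638; 10,478,638 required, 10,480,055 in favor — approved.

Approved — every class gave the required vote.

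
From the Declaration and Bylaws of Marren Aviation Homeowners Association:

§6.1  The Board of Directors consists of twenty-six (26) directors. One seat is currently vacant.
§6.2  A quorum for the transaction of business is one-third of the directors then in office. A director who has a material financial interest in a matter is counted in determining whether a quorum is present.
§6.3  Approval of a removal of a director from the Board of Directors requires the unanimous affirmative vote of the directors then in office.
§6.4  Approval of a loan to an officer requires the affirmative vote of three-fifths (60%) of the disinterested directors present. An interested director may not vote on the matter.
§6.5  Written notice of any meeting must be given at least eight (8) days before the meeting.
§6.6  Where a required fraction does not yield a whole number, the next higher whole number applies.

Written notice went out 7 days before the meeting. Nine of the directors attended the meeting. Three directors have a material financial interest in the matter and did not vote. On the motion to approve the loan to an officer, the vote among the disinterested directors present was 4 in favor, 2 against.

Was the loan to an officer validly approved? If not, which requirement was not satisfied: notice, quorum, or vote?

Invalid — notice requirement not satisfied.

Notice: 7 days given; 8 required (7 < 8). Not satisfied.
Quorum: 9 present (interested directors count toward quorum); quorum is 9. Satisfied.
Vote: the loan to an officer requires three-fifths of the disinterested directors present (9 − 3 = 6). 3/5 of 6 = 3.60, rounded up to 4, so 4 affirmative votes are needed; 4 voted in favor. Satisfied.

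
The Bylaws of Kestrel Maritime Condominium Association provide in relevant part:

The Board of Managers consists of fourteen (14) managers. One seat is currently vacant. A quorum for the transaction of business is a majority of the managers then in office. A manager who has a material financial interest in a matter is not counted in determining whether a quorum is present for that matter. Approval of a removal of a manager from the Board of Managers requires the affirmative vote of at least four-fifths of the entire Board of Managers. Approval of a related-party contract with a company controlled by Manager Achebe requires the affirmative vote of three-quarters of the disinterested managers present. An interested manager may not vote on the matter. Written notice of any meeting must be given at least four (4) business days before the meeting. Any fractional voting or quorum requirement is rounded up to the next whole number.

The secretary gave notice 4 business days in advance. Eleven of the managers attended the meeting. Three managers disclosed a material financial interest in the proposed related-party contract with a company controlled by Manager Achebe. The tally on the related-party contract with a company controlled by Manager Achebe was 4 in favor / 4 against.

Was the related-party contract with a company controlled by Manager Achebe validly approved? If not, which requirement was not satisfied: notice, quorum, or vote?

Notice: 4 business days given; 4 required (4 ≥ 4). Satisfied.
Quorum: 11 present, but the 3 interested managers do not count, leaving 8. Quorum is 7. Satisfied.
Vote: the related-party contract with a company controlled by Manager Achebe requires three-fourths of the disinterested managers present (11 − 3 = 8). 3/4 of 8 = 6, so 6 affirmative votes are needed; 4 voted in favor. Not satisfied.

Invalid — vote requirement not satisfied.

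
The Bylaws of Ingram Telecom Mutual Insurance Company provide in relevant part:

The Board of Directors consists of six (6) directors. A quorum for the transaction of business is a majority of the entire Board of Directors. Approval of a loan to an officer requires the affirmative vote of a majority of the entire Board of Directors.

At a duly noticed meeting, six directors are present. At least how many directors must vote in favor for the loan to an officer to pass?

4

The loan to an officer requires a majority of the entire Board of Directors (6).
A majority of 6 is 4.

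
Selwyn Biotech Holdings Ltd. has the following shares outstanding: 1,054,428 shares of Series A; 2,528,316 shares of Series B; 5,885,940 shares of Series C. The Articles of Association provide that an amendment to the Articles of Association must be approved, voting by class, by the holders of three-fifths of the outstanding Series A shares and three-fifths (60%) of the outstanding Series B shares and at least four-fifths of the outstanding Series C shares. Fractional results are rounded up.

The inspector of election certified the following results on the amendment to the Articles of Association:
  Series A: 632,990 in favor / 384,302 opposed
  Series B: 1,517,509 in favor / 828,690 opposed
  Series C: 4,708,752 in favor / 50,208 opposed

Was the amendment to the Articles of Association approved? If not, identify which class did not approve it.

Approved — every class gave the required vote.

Series A: 3/5 of 1054428 = 632656.80, rounded up to 632657; 632,657 required, 632,990 in favor — approved.
Series B: 3/5 of 2528316 = 1516989.60, rounded up to 1516990; 1,516,990 required, 1,517,509 in favor — approved.
Series C: 4/5 of 5885940 = 4708752; 4,708,752 required, 4,708,752 in favor — approved.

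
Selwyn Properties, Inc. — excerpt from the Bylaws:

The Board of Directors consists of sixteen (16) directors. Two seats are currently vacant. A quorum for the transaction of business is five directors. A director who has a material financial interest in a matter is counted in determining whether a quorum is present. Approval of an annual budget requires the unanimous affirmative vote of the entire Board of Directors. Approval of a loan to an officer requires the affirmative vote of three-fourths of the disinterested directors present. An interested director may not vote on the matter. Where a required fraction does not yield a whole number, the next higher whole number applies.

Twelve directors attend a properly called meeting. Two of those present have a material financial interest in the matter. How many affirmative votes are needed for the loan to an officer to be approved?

8

The loan to an officer requires three-fourths of the disinterested directors present (12 − 2 = 10).
3/4 of 10 = 7.50, rounded up to 8.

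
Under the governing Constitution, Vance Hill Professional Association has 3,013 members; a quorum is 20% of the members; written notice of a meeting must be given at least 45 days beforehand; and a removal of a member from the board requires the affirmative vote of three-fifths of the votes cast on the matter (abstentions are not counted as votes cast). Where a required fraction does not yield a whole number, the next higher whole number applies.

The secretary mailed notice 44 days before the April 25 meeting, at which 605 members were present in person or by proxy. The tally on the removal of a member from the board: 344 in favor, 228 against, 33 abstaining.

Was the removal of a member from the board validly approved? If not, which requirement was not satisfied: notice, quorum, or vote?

Notice: 44 days given; 45 required. Not satisfied.
Quorum: 20% of 3,013 = 602.60, rounded up to 603; 605 present. Satisfied.
Vote: requires three-fifths of the votes cast (605 − 33 abstaining = 572); 3/5 of 572 = 343.20, rounded up to 344, so 344 needed; 344 in favor. Satisfied.

Invalid — notice requirement not satisfied.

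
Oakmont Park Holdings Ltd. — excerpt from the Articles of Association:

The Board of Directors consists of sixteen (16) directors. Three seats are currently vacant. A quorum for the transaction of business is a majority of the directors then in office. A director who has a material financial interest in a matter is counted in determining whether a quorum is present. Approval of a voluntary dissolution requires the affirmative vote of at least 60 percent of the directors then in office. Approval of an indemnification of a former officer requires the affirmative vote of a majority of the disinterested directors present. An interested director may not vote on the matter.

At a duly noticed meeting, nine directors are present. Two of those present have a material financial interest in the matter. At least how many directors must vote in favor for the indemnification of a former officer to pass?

The indemnification of a former officer requires a majority of the disinterested directors present (9 − 2 = 7).
A majority of 7 is 4.

4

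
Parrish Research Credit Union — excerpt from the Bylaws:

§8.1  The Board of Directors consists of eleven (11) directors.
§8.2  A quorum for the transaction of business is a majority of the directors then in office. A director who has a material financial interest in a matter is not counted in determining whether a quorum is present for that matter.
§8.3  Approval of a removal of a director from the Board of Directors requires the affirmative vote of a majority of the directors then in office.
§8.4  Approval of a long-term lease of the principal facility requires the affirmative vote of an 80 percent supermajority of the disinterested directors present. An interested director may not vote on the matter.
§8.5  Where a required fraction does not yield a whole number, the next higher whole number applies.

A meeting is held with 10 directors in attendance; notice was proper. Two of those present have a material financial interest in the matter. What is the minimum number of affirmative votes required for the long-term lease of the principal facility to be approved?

The long-term lease of the principal facility requires four-fifths of the disinterested directors present (10 − 2 = 8).
4/5 of 8 = 6.40, rounded up to 7.

7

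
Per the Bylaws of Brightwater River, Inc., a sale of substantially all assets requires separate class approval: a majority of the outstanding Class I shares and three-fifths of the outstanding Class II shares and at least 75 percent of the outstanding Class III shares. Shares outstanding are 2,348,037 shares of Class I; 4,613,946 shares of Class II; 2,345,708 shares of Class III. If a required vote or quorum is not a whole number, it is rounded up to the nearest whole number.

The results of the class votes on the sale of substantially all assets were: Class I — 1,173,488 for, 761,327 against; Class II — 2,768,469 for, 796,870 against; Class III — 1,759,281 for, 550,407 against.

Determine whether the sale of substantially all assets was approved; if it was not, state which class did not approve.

Class I: a majority of 2348037 is 1174019; 1,174,019 required, 1,173,488 in favor — not approved.
Class II: 3/5 of 4613946 = 2768367.60, rounded up to 2768368; 2,768,368 required, 2,768,469 in favor — approved.
Class III: 3/4 of 2345708 = 1759281; 1,759,281 required, 1,759,281 in favor — approved.

Not approved — the Class I shares did not give the required vote.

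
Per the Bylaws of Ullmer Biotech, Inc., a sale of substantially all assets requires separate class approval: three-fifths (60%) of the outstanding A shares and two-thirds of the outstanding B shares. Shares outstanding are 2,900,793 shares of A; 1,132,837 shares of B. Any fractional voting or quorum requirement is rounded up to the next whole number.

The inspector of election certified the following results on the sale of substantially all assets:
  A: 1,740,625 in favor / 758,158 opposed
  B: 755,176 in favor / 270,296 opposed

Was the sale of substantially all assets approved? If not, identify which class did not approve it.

Not approved — the B shares did not give the required vote.

A: 3/5 of 2900793 = 1740475.80, rounded up to 1740476; 1,740,476 required, 1,740,625 in favor — approved.
B: 2/3 of 1132837 = 755224.67, rounded up to 755225; 755,225 required, 755,176 in favor — not approved.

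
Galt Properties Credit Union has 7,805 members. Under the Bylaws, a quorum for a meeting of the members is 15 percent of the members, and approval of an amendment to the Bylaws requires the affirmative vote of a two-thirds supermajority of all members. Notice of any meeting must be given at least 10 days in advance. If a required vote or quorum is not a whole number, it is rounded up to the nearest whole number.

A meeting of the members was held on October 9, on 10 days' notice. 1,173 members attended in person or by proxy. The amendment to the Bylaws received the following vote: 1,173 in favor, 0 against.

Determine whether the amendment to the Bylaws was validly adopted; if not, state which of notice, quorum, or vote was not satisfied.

Invalid — vote requirement not satisfied.

Notice: 10 days given; 10 required. Satisfied.
Quorum: 15% of 7,805 = 1,170.75, rounded up to 1,171; 1,173 present. Satisfied.
Vote: requires two-thirds of all members (7,805); 2/3 of 7805 = 5203.33, rounded up to 5204, so 5,204 needed; 1,173 in favor. Not satisfied.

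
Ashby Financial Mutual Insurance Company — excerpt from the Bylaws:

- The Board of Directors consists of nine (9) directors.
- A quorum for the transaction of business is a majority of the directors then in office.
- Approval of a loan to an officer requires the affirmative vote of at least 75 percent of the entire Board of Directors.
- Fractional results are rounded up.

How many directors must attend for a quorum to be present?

A majority of 9 is 5.

5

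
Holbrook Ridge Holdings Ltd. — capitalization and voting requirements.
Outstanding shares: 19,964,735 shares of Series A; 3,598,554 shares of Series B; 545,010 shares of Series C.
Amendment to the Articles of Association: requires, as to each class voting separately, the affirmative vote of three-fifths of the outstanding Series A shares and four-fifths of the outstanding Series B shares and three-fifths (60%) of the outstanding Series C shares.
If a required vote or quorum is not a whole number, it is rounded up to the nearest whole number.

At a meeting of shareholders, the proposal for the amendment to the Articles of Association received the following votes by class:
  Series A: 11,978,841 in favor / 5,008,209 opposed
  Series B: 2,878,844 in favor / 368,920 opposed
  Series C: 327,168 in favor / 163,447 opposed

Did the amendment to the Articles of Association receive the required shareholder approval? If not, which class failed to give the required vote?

Approved — every class gave the required vote.

Series A: 3/5 of 19964735 = 11978841; 11,978,841 required, 11,978,841 in favor — approved.
Series B: 4/5 of 3598554 = 2878843.20, rounded up to 2878844; 2,878,844 required, 2,878,844 in favor — approved.
Series C: 3/5 of 545010 = 327006; 327,006 required, 327,168 in favor — approved.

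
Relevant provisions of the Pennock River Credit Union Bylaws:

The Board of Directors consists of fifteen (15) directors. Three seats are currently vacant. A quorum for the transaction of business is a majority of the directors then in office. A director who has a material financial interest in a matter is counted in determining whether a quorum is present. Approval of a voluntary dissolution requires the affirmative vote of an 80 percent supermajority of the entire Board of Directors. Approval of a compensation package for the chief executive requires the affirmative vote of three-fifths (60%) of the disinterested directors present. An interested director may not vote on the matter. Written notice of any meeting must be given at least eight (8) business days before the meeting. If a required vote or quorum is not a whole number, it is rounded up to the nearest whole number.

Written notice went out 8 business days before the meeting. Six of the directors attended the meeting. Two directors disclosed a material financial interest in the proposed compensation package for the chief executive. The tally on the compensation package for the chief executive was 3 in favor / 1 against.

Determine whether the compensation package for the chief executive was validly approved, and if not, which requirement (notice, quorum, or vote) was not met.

Invalid — quorum requirement not satisfied.

Notice: 8 business days given; 8 required (8 ≥ 8). Satisfied.
Quorum: 6 present (interested directors count toward quorum); quorum is 7. Not satisfied.
Vote: the compensation package for the chief executive requires three-fifths of the disinterested directors present (6 − 2 = 4). 3/5 of 4 = 2.40, rounded up to 3, so 3 affirmative votes are needed; 3 voted in favor. Satisfied. (Moot — without a quorum no business can be validly transacted.)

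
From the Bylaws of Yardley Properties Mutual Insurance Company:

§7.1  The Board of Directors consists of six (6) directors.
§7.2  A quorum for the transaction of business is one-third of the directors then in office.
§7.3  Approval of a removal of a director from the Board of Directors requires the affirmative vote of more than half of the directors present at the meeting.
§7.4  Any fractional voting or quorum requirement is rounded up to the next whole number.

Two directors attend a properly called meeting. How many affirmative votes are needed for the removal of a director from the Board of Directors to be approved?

2

The removal of a director from the Board of Directors requires a majority of the directors present (2).
A majority of 2 is 2.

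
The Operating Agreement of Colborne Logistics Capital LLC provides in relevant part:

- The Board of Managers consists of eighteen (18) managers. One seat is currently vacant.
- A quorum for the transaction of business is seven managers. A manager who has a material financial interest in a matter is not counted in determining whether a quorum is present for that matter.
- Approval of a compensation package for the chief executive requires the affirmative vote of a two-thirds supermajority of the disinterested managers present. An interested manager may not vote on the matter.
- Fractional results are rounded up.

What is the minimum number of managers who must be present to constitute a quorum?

The quorum is fixed at 7.

7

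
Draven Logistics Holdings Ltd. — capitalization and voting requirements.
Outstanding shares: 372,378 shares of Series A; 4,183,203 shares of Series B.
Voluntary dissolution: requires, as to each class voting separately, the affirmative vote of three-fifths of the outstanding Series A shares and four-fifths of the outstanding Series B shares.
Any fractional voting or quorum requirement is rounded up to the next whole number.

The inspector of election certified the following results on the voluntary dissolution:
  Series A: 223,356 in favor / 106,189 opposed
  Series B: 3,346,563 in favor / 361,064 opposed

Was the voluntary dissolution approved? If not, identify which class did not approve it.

Not approved — the Series A shares did not give the required vote.

Series A: 3/5 of 372378 = 223426.80, rounded up to 223427; 223,427 required, 223,356 in favor — not approved.
Series B: 4/5 of 4183203 = 3346562.40, rounded up to 3346563; 3,346,563 required, 3,346,563 in favor — approved.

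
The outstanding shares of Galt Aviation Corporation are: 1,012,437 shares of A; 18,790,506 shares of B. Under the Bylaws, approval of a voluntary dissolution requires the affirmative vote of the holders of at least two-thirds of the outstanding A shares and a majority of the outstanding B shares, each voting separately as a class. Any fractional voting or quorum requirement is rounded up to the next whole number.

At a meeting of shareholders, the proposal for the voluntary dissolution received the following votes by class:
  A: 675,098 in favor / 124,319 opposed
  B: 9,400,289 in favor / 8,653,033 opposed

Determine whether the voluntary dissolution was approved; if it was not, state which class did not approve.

A: 2/3 of 1012437 = 674958; 674,958 required, 675,098 in favor — approved.
B: a majority of 18790506 is 9395254; 9,395,254 required, 9,400,289 in favor — approved.

Approved — every class gave the required vote.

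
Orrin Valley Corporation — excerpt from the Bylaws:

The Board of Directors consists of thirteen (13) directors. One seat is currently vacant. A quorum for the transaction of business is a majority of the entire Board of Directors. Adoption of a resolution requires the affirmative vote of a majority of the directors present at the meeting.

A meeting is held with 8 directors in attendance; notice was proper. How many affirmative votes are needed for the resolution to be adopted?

5

The resolution requires a majority of the directors present (8).
A majority of 8 is 5.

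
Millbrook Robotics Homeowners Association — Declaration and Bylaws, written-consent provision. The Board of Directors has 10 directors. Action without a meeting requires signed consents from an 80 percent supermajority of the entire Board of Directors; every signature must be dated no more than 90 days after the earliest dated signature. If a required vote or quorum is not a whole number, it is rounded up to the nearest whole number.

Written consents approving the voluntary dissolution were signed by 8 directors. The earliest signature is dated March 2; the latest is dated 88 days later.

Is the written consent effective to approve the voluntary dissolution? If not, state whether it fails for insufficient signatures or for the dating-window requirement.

Effective — both the signature and dating-window requirements are satisfied.

Signatures required: an 80 percent supermajority of 10 — 4/5 of 10 = 8, so 8 needed; 8 signed. Sufficient.
Dating window: the latest signature is 88 days after the earliest; the limit is 90 days. Within the window.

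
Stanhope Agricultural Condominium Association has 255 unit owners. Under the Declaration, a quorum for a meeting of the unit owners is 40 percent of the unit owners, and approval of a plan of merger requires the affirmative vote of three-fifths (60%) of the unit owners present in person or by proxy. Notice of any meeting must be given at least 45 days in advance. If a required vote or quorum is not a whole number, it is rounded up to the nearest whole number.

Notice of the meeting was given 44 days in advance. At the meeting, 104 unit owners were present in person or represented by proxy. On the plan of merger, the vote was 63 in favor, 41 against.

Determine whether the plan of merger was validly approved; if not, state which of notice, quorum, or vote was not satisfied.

Invalid — notice requirement not satisfied.

Notice: 44 days given; 45 required. Not satisfied.
Quorum: 40% of 255 = 102; 104 present. Satisfied.
Vote: requires three-fifths of those present (104); 3/5 of 104 = 62.40, rounded up to 63, so 63 needed; 63 in favor. Satisfied.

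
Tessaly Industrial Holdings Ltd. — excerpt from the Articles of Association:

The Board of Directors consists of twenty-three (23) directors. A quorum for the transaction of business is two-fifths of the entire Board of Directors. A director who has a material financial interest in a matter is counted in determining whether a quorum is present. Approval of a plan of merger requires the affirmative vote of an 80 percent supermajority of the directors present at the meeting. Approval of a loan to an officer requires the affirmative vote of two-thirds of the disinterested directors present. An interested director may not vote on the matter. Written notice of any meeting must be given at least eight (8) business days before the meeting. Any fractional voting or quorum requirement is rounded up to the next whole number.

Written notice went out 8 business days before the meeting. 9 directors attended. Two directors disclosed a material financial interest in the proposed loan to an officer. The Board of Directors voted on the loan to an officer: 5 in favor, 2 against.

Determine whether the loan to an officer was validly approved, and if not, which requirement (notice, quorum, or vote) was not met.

Notice: 8 business days given; 8 required (8 ≥ 8). Satisfied.
Quorum: 9 present (interested directors count toward quorum); quorum is 10. Not satisfied.
Vote: the loan to an officer requires two-thirds of the disinterested directors present (9 − 2 = 7). 2/3 of 7 = 4.67, rounded up to 5, so 5 affirmative votes are needed; 5 voted in favor. Satisfied. (Moot — without a quorum no business can be validly transacted.)

Invalid — quorum requirement not satisfied.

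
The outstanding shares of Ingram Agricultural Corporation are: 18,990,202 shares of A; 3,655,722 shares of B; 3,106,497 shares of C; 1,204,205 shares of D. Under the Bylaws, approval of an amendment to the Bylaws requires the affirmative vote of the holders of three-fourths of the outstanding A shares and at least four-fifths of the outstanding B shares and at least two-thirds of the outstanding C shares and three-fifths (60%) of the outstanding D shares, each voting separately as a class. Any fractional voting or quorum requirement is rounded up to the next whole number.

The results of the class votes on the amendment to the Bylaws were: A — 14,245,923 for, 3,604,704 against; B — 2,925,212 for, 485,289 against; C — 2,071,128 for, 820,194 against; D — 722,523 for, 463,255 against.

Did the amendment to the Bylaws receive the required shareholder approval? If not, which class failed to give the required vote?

A: 3/4 of 18990202 = 14242651.50, rounded up to 14242652; 14,242,652 required, 14,245,923 in favor — approved.
B: 4/5 of 3655722 = 2924577.60, rounded up to 2924578; 2,924,578 required, 2,925,212 in favor — approved.
C: 2/3 of 3106497 = 2070998; 2,070,998 required, 2,071,128 in favor — approved.
D: 3/5 of 1204205 = 722523; 722,523 required, 722,523 in favor — approved.

Approved — every class gave the required vote.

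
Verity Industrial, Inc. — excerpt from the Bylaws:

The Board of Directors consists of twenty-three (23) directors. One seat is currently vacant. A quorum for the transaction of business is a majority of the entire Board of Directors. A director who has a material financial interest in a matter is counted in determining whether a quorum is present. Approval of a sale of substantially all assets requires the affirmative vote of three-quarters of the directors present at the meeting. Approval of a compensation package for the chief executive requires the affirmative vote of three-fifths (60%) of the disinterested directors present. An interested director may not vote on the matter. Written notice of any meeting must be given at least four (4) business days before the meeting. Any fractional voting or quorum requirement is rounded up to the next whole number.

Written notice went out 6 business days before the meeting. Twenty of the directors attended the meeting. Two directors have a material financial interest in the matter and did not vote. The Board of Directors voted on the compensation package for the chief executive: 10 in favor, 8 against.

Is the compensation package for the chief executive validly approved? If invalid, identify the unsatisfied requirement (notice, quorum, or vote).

Notice: 6 business days given; 4 required (6 ≥ 4). Satisfied.
Quorum: 20 present (interested directors count toward quorum); quorum is 12. Satisfied.
Vote: the compensation package for the chief executive requires three-fifths of the disinterested directors present (20 − 2 = 18). 3/5 of 18 = 10.80, rounded up to 11, so 11 affirmative votes are needed; 10 voted in favor. Not satisfied.

Invalid — vote requirement not satisfied.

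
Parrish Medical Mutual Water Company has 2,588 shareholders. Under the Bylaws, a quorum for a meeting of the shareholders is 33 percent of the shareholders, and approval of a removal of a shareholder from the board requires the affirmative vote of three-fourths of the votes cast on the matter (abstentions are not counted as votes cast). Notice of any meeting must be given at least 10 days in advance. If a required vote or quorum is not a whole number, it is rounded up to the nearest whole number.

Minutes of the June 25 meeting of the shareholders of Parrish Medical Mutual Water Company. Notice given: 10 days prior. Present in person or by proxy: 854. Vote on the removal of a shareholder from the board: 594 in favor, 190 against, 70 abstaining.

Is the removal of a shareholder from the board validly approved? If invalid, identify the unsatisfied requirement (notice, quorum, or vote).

Invalid — quorum requirement not satisfied.

Notice: 10 days given; 10 required. Satisfied.
Quorum: 33% of 2,588 = 854.04, rounded up to 855; 854 present. Not satisfied.
Vote: requires three-fourths of the votes cast (854 − 70 abstaining = 784); 3/4 of 784 = 588, so 588 needed; 594 in favor. Satisfied.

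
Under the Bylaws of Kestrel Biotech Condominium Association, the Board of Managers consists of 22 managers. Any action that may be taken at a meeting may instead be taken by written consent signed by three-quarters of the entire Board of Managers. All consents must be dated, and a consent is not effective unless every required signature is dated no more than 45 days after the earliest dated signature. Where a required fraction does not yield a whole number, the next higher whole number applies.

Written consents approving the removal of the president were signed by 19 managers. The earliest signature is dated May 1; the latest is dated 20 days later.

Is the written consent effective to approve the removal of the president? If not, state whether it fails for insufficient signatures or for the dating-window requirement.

Effective — both the signature and dating-window requirements are satisfied.

Signatures required: three-quarters of 22 — 3/4 of 22 = 16.50, rounded up to 17, so 17 needed; 19 signed. Sufficient.
Dating window: the latest signature is 20 days after the earliest; the limit is 45 days. Within the window.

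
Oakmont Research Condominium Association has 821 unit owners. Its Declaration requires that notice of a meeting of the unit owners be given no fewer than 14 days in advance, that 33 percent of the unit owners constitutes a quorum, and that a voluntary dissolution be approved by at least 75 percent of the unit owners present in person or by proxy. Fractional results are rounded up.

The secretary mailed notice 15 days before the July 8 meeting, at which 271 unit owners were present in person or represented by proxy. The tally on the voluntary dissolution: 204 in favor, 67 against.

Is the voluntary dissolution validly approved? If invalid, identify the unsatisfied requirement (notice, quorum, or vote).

Notice: 15 days given; 14 required. Satisfied.
Quorum: 33% of 821 = 270.93, rounded up to 271; 271 present. Satisfied.
Vote: requires three-fourths of those present (271); 3/4 of 271 = 203.25, rounded up to 204, so 204 needed; 204 in favor. Satisfied.

Valid — all requirements satisfied.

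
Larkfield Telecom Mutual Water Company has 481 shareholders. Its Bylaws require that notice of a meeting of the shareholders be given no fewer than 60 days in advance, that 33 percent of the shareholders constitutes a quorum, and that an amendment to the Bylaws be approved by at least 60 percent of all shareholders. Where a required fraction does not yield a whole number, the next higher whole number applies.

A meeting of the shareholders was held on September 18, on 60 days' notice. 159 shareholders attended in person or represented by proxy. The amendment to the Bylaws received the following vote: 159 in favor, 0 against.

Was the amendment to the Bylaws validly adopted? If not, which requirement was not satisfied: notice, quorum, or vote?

Notice: 60 days given; 60 required. Satisfied.
Quorum: 33% of 481 = 158.73, rounded up to 159; 159 present. Satisfied.
Vote: requires three-fifths of all shareholders (481); 3/5 of 481 = 288.60, rounded up to 289, so 289 needed; 159 in favor. Not satisfied.

Invalid — vote requirement not satisfied.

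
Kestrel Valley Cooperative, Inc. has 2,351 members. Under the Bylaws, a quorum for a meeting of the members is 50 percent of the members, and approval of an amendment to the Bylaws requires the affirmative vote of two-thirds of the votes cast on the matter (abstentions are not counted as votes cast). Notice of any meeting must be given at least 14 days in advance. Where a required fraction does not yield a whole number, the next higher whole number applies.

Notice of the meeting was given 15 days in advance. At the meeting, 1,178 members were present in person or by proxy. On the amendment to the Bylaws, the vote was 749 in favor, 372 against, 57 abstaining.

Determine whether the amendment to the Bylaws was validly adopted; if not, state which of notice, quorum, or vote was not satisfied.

Notice: 15 days given; 14 required. Satisfied.
Quorum: 50% of 2,351 = 1,175.50, rounded up to 1,176; 1,178 present. Satisfied.
Vote: requires two-thirds of the votes cast (1,178 − 57 abstaining = 1,121); 2/3 of 1121 = 747.33, rounded up to 748, so 748 needed; 749 in favor. Satisfied.

Valid — all requirements satisfied.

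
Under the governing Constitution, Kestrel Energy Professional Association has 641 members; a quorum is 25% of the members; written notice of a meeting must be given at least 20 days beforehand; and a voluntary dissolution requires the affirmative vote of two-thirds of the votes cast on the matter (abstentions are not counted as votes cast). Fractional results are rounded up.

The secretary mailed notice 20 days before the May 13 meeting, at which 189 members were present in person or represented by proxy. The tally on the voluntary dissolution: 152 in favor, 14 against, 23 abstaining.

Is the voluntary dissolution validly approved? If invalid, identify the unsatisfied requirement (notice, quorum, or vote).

Valid — all requirements satisfied.

Notice: 20 days given; 20 required. Satisfied.
Quorum: 25% of 641 = 160.25, rounded up to 161; 189 present. Satisfied.
Vote: requires two-thirds of the votes cast (189 − 23 abstaining = 166); 2/3 of 166 = 110.67, rounded up to 111, so 111 needed; 152 in favor. Satisfied.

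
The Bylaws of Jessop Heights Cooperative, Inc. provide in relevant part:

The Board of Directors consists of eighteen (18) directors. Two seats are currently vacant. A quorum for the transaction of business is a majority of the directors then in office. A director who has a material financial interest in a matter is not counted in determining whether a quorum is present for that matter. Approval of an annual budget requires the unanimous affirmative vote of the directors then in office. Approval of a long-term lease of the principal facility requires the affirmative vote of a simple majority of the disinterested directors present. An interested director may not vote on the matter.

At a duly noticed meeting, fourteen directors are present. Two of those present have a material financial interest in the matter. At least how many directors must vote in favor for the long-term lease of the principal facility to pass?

The long-term lease of the principal facility requires a majority of the disinterested directors present (14 − 2 = 12).
A majority of 12 is 7.

7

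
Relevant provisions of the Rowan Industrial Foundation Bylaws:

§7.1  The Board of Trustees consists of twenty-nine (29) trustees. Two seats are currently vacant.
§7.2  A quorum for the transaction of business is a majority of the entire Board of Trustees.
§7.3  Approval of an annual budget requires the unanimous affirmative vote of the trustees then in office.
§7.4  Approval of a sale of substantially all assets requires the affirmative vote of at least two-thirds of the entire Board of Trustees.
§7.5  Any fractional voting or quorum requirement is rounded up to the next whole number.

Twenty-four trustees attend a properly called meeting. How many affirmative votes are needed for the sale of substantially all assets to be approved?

20

The sale of substantially all assets requires two-thirds of the entire Board of Trustees (29).
2/3 of 29 = 19.33, rounded up to 20.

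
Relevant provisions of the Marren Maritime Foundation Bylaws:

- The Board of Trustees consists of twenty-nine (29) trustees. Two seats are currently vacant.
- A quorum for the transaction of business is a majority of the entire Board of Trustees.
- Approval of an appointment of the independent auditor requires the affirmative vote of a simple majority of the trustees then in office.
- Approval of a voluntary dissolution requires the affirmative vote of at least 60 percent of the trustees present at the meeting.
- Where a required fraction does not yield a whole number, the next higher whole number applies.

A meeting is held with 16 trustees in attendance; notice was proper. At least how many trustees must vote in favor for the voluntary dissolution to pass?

10

The voluntary dissolution requires three-fifths of the trustees present (16).
3/5 of 16 = 9.60, rounded up to 10.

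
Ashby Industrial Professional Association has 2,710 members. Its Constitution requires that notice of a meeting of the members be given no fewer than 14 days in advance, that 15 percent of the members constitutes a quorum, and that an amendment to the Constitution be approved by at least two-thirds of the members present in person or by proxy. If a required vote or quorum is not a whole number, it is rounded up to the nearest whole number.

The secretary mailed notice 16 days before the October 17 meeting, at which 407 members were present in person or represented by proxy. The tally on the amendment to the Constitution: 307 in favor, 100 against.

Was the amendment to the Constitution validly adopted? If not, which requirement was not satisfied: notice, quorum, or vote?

Valid — all requirements satisfied.

Notice: 16 days given; 14 required. Satisfied.
Quorum: 15% of 2,710 = 406.50, rounded up to 407; 407 present. Satisfied.
Vote: requires two-thirds of those present (407); 2/3 of 407 = 271.33, rounded up to 272, so 272 needed; 307 in favor. Satisfied.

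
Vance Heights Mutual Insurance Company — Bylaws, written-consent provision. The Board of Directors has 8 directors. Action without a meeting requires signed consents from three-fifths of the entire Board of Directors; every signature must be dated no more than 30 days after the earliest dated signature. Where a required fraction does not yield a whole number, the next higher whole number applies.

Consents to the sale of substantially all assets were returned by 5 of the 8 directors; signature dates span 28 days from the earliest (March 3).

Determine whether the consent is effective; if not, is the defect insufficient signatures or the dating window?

Signatures required: three-fifths of 8 — 3/5 of 8 = 4.80, rounded up to 5, so 5 needed; 5 signed. Sufficient.
Dating window: the latest signature is 28 days after the earliest; the limit is 30 days. Within the window.

Effective — both the signature and dating-window requirements are satisfied.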